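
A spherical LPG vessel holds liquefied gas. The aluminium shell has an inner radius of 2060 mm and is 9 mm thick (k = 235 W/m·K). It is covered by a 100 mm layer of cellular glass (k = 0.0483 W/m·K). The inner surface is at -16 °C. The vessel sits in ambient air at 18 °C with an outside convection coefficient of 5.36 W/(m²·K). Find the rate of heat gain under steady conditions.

Each spherical layer contributes R = (1/r_i − 1/r_o)/(4πk):
R_aluminium shell = (1/2.06 − 1/2.069)/(4π×235) = 7.151×10^-7 K/W
R_cellular glass = (1/2.069 − 1/2.169)/(4π×0.0483) = 0.03671 K/W
R_outer film = 1/(h·4πr_o²) = 1/(5.36×4π×2.169²) = 0.003156 K/W
R_total = 0.03987 K/W
Q = ΔT/R_total = 34/0.03987

Q ≈ 853 W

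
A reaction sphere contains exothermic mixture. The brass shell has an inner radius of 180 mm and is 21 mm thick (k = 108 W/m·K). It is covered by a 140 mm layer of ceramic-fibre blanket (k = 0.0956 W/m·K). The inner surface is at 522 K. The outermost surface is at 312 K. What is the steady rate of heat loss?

Q ≈ 123 W

Each spherical layer contributes R = (1/r_i − 1/r_o)/(4πk):
R_brass shell = (1/0.18 − 1/0.201)/(4π×108) = 4.277×10^-4 K/W
R_ceramic-fibre blanket = (1/0.201 − 1/0.341)/(4π×0.0956) = 1.7 K/W
R_total = 1.701 K/W
Q = ΔT/R_total = 210/1.701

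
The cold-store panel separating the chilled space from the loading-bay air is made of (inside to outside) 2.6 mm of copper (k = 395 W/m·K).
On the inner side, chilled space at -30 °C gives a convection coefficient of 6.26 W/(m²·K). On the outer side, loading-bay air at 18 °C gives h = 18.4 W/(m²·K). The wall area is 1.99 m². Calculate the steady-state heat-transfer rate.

Q ≈ 446 W

Model the wall as resistances in series:
R_inner film = 1/(h_i·A) = 1/(6.26×1.99) = 0.08027 K/W
R_copper = L/(kA) = 0.0026/(395×1.99) = 3.308×10^-6 K/W
R_outer film = 1/(h_o·A) = 1/(18.4×1.99) = 0.02731 K/W
R_total = 0.1076 K/W
Q = ΔT / R_total = 48 / 0.1076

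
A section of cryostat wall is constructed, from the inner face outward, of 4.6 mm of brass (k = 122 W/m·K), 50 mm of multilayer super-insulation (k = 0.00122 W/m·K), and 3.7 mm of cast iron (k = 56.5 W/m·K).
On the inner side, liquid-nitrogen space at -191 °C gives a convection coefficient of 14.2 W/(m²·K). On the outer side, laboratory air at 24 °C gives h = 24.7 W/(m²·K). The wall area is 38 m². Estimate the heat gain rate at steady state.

Model the wall as resistances in series:
R_inner film = 1/(h_i·A) = 1/(14.2×38) = 0.001853 K/W
R_brass = L/(kA) = 0.0046/(122×38) = 9.922×10^-7 K/W
R_multilayer super-insulation = L/(kA) = 0.05/(0.00122×38) = 1.079 K/W
R_cast iron = L/(kA) = 0.0037/(56.5×38) = 1.723×10^-6 K/W
R_outer film = 1/(h_o·A) = 1/(24.7×38) = 0.001065 K/W
R_total = 1.081 K/W
Q = ΔT / R_total = 215 / 1.081

Q ≈ 199 W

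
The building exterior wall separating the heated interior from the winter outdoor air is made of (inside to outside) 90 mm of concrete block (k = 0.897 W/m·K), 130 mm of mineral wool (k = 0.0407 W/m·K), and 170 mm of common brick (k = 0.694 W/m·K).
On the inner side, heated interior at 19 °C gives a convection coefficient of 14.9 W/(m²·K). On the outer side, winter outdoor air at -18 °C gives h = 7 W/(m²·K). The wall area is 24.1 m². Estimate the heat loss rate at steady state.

Model the wall as resistances in series:
R_inner film = 1/(h_i·A) = 1/(14.9×24.1) = 0.002785 K/W
R_concrete block = L/(kA) = 0.09/(0.897×24.1) = 0.004163 K/W
R_mineral wool = L/(kA) = 0.13/(0.0407×24.1) = 0.1325 K/W
R_common brick = L/(kA) = 0.17/(0.694×24.1) = 0.01016 K/W
R_outer film = 1/(h_o·A) = 1/(7×24.1) = 0.005928 K/W
R_total = 0.1556 K/W
Q = ΔT / R_total = 37 / 0.1556

Q ≈ 238 W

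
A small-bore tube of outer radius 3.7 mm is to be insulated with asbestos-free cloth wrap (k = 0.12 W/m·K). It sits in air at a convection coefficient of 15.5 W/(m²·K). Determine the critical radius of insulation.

For a cylinder r_cr = k/h = 0.12/15.5
r_cr = 7.74 mm; since the bare radius (3.7 mm) is below r_cr, adding a thin layer of insulation will *increase* heat loss.

r_cr ≈ 7.74 mm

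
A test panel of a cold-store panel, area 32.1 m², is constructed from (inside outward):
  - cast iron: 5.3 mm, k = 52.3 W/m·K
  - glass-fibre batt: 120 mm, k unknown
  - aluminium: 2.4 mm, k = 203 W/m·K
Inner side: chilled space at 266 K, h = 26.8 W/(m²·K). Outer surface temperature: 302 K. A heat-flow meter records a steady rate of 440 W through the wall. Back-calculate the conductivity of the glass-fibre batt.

Treating each layer as a thermal resistance in series:
R_inner film = 1/(h_i·A) = 1/(26.8×32.1) = 0.001162 K/W
R_cast iron = L/(kA) = 0.0053/(52.3×32.1) = 3.157×10^-6 K/W
R_aluminium = L/(kA) = 0.0024/(203×32.1) = 3.683×10^-7 K/W
Sum of known resistances R_other = 0.001166 K/W
Total R = ΔT/Q = 36/440 = 0.08182 K/W
R_glass-fibre batt = R_total − R_other = 0.08065 K/W
k = L/(R·A) = 0.12/(0.08065×32.1)

k ≈ 0.0464 W/(m·K)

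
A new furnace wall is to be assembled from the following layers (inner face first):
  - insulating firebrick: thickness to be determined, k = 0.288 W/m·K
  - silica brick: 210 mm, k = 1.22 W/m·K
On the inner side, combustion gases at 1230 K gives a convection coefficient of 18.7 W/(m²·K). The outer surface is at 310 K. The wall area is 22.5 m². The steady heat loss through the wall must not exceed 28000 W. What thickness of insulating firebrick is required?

L ≈ 148 mm

Series thermal resistances:
R_inner film = 1/(h_i·A) = 1/(18.7×22.5) = 0.002377 K/W
R_silica brick = L/(kA) = 0.21/(1.22×22.5) = 0.00765 K/W
Sum of the known resistances R_other = 0.01003 K/W
Required total resistance R_tot = ΔT/Q_allow = 920/28000 = 0.03286 K/W
R_insulating firebrick = R_tot − R_other = 0.02283 K/W
L = R·k·A = 0.02283×0.288×22.5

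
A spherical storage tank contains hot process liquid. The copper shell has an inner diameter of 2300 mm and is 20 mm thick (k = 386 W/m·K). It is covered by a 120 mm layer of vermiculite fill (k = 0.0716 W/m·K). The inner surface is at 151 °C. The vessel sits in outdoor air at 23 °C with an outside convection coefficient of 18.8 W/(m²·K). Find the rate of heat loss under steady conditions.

Spherical conduction: R = (1/r_in − 1/r_out)/(4πk) per layer; series-sum.
R_copper shell = (1/1.15 − 1/1.17)/(4π×386) = 3.064×10^-6 K/W
R_vermiculite fill = (1/1.17 − 1/1.29)/(4π×0.0716) = 0.08837 K/W
R_outer film = 1/(h·4πr_o²) = 1/(18.8×4π×1.29²) = 0.002544 K/W
R_total = 0.09091 K/W
Q = ΔT/R_total = 128/0.09091

Q ≈ 1410 W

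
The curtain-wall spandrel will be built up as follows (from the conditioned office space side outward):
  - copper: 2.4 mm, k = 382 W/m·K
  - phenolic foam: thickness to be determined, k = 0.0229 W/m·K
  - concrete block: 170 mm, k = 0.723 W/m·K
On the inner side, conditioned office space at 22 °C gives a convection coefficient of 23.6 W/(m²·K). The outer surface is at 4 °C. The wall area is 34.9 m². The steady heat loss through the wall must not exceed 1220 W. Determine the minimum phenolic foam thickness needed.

L ≈ 5.44 mm

Using the resistance-network approach (series):
R_inner film = 1/(h_i·A) = 1/(23.6×34.9) = 0.001214 K/W
R_copper = L/(kA) = 0.0024/(382×34.9) = 1.8×10^-7 K/W
R_concrete block = L/(kA) = 0.17/(0.723×34.9) = 0.006737 K/W
Sum of the known resistances R_other = 0.007952 K/W
Required total resistance R_tot = ΔT/Q_allow = 18/1220 = 0.01475 K/W
R_phenolic foam = R_tot − R_other = 0.006803 K/W
L = R·k·A = 0.006803×0.0229×34.9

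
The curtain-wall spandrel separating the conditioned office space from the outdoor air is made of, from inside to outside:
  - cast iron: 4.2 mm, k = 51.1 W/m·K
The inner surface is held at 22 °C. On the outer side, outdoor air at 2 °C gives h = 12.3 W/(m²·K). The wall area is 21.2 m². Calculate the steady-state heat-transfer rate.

Q ≈ 5210 W

Treating each layer as a thermal resistance in series:
R_cast iron = L/(kA) = 0.0042/(51.1×21.2) = 3.877×10^-6 K/W
R_outer film = 1/(h_o·A) = 1/(12.3×21.2) = 0.003835 K/W
R_total = 0.003839 K/W
Q = ΔT / R_total = 20 / 0.003839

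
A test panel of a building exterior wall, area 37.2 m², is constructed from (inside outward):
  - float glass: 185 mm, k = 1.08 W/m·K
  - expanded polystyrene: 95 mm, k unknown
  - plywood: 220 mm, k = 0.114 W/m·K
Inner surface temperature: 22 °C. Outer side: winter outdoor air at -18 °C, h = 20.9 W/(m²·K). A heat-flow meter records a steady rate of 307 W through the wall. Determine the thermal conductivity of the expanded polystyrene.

k ≈ 0.0352 W/(m·K)

Treating each layer as a thermal resistance in series:
R_float glass = L/(kA) = 0.185/(1.08×37.2) = 0.004605 K/W
R_plywood = L/(kA) = 0.22/(0.114×37.2) = 0.05188 K/W
R_outer film = 1/(h_o·A) = 1/(20.9×37.2) = 0.001286 K/W
Sum of known resistances R_other = 0.05777 K/W
Total R = ΔT/Q = 40/307 = 0.1303 K/W
R_expanded polystyrene = R_total − R_other = 0.07253 K/W
k = L/(R·A) = 0.095/(0.07253×37.2)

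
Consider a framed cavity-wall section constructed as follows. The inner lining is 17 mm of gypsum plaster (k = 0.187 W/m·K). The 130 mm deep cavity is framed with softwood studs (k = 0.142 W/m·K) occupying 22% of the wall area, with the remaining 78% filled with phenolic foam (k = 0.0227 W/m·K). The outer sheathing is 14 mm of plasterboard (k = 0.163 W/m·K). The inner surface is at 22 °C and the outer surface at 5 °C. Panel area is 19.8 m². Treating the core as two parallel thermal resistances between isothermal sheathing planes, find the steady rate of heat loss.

Sheathing layers in series; stud and cavity paths in parallel between them.
R_inner = 0.017/(0.187×19.8) = 0.004591 K/W
R_stud  = 0.13/(0.142×0.22×19.8) = 0.2102 K/W
R_cav   = 0.13/(0.0227×0.78×19.8) = 0.3708 K/W
1/R_core = 1/R_stud + 1/R_cav → R_core = 0.1341 K/W
R_outer = 0.014/(0.163×19.8) = 0.004338 K/W
R_total = 0.1431 K/W
Q = ΔT/R_total = 17/0.1431

Q ≈ 119 W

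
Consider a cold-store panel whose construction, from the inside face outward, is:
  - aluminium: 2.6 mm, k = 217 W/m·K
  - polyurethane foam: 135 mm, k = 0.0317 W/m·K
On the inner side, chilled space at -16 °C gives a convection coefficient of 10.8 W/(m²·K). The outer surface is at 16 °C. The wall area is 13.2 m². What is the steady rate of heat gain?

Q ≈ 97.1 W

Thermal resistances in series:
R_inner film = 1/(h_i·A) = 1/(10.8×13.2) = 0.007015 K/W
R_aluminium = L/(kA) = 0.0026/(217×13.2) = 9.077×10^-7 K/W
R_polyurethane foam = L/(kA) = 0.135/(0.0317×13.2) = 0.3226 K/W
R_total = 0.3296 K/W
Q = ΔT / R_total = 32 / 0.3296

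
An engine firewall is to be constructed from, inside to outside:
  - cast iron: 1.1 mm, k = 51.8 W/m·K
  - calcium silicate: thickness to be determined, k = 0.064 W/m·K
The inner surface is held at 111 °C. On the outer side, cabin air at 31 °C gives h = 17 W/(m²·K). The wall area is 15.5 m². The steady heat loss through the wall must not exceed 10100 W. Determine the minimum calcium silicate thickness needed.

Thermal resistances in series:
R_cast iron = L/(kA) = 0.0011/(51.8×15.5) = 1.37×10^-6 K/W
R_outer film = 1/(h_o·A) = 1/(17×15.5) = 0.003795 K/W
Sum of the known resistances R_other = 0.003796 K/W
Required total resistance R_tot = ΔT/Q_allow = 80/10100 = 0.007921 K/W
R_calcium silicate = R_tot − R_other = 0.004124 K/W
L = R·k·A = 0.004124×0.064×15.5

L ≈ 4.09 mm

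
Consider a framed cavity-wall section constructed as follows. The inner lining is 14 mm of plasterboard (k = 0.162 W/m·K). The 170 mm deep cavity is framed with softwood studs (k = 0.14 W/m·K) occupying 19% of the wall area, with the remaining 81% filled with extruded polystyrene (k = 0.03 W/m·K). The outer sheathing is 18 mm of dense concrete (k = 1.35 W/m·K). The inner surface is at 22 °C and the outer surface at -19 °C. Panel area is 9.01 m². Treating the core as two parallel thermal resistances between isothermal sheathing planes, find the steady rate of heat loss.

Q ≈ 107 W

Sheathing layers in series; stud and cavity paths in parallel between them.
R_inner = 0.014/(0.162×9.01) = 0.009592 K/W
R_stud  = 0.17/(0.14×0.19×9.01) = 0.7093 K/W
R_cav   = 0.17/(0.03×0.81×9.01) = 0.7765 K/W
1/R_core = 1/R_stud + 1/R_cav → R_core = 0.3707 K/W
R_outer = 0.018/(1.35×9.01) = 0.00148 K/W
R_total = 0.3818 K/W
Q = ΔT/R_total = 41/0.3818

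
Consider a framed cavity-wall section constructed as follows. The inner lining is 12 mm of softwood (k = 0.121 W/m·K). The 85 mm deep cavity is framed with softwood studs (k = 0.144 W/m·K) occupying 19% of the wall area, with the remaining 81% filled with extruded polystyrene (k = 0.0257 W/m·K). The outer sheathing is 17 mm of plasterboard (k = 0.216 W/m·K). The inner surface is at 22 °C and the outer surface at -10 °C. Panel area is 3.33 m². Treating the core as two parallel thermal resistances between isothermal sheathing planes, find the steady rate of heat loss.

Sheathing layers in series; stud and cavity paths in parallel between them.
R_inner = 0.012/(0.121×3.33) = 0.02978 K/W
R_stud  = 0.085/(0.144×0.19×3.33) = 0.933 K/W
R_cav   = 0.085/(0.0257×0.81×3.33) = 1.226 K/W
1/R_core = 1/R_stud + 1/R_cav → R_core = 0.5298 K/W
R_outer = 0.017/(0.216×3.33) = 0.02363 K/W
R_total = 0.5832 K/W
Q = ΔT/R_total = 32/0.5832

Q ≈ 54.9 W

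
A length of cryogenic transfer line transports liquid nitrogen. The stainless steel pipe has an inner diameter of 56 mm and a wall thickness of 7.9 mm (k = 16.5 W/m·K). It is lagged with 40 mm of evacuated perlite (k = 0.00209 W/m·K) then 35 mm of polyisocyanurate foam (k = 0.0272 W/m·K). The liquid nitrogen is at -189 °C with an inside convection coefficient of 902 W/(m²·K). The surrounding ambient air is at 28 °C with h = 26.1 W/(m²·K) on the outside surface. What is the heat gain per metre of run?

q′ ≈ 3.66 W/m

Cylindrical conduction, so R = ln(r₂/r₁)/(2πkL) per layer, in series:
R_inner film = 1/(h_i·2πr₁L) = 1/(902×2π×0.028×1) = 0.006302 K/W
R_stainless steel pipe wall = ln(35.9/28)/(2π×16.5×1) = 0.002397 K/W
R_evacuated perlite = ln(75.9/35.9)/(2π×0.00209×1) = 57.01 K/W
R_polyisocyanurate foam = ln(110.9/75.9)/(2π×0.0272×1) = 2.219 K/W
R_outer film = 1/(h_o·2πr_oL) = 1/(26.1×2π×0.1109×1) = 0.05499 K/W
R_total = 59.3 K/W
Q = ΔT/R_total = 217/59.3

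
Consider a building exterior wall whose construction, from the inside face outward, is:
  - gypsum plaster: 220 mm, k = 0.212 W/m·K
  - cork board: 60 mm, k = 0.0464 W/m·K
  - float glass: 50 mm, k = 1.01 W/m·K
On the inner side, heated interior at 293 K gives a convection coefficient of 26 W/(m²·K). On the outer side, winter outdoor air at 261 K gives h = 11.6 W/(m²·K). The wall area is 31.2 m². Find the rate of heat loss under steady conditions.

Q ≈ 399 W

Model the wall as resistances in series:
R_inner film = 1/(h_i·A) = 1/(26×31.2) = 0.001233 K/W
R_gypsum plaster = L/(kA) = 0.22/(0.212×31.2) = 0.03326 K/W
R_cork board = L/(kA) = 0.06/(0.0464×31.2) = 0.04145 K/W
R_float glass = L/(kA) = 0.05/(1.01×31.2) = 0.001587 K/W
R_outer film = 1/(h_o·A) = 1/(11.6×31.2) = 0.002763 K/W
R_total = 0.08029 K/W
Q = ΔT / R_total = 32 / 0.08029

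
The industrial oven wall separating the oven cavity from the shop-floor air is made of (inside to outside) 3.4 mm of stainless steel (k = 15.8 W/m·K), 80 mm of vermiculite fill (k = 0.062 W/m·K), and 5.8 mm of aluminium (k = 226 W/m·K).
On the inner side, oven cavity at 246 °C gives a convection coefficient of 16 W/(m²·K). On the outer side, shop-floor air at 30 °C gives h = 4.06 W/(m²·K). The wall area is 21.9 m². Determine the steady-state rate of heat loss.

Series thermal resistances:
R_inner film = 1/(h_i·A) = 1/(16×21.9) = 0.002854 K/W
R_stainless steel = L/(kA) = 0.0034/(15.8×21.9) = 9.826×10^-6 K/W
R_vermiculite fill = L/(kA) = 0.08/(0.062×21.9) = 0.05892 K/W
R_aluminium = L/(kA) = 0.0058/(226×21.9) = 1.172×10^-6 K/W
R_outer film = 1/(h_o·A) = 1/(4.06×21.9) = 0.01125 K/W
R_total = 0.07303 K/W
Q = ΔT / R_total = 216 / 0.07303

Q ≈ 2960 W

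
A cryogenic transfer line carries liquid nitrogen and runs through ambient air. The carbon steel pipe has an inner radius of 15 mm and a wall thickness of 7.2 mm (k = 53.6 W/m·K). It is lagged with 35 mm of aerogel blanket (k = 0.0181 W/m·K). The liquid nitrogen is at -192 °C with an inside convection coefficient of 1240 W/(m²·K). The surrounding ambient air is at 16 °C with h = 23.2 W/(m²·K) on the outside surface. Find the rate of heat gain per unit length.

q′ ≈ 24.6 W/m

Per-layer cylindrical resistances, series-summed:
R_inner film = 1/(h_i·2πr₁L) = 1/(1240×2π×0.015×1) = 0.008557 K/W
R_carbon steel pipe wall = ln(22.2/15)/(2π×53.6×1) = 0.001164 K/W
R_aerogel blanket = ln(57.2/22.2)/(2π×0.0181×1) = 8.322 K/W
R_outer film = 1/(h_o·2πr_oL) = 1/(23.2×2π×0.0572×1) = 0.1199 K/W
R_total = 8.452 K/W
Q = ΔT/R_total = 208/8.452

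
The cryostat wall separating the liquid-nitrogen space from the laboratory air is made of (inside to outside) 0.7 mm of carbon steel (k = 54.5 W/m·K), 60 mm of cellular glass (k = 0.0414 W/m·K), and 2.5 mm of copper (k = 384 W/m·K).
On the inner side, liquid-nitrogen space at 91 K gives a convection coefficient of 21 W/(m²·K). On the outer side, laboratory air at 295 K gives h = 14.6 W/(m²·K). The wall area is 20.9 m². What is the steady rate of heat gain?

Q ≈ 2720 W

Series thermal resistances:
R_inner film = 1/(h_i·A) = 1/(21×20.9) = 0.002278 K/W
R_carbon steel = L/(kA) = 0.0007/(54.5×20.9) = 6.145×10^-7 K/W
R_cellular glass = L/(kA) = 0.06/(0.0414×20.9) = 0.06934 K/W
R_copper = L/(kA) = 0.0025/(384×20.9) = 3.115×10^-7 K/W
R_outer film = 1/(h_o·A) = 1/(14.6×20.9) = 0.003277 K/W
R_total = 0.0749 K/W
Q = ΔT / R_total = 204 / 0.0749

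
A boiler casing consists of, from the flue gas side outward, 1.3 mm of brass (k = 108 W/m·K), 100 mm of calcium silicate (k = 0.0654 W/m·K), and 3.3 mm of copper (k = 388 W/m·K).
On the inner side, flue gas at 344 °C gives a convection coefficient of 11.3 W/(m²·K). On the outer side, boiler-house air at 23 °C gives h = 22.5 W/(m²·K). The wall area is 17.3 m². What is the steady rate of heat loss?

Thermal resistances in series:
R_inner film = 1/(h_i·A) = 1/(11.3×17.3) = 0.005115 K/W
R_brass = L/(kA) = 0.0013/(108×17.3) = 6.958×10^-7 K/W
R_calcium silicate = L/(kA) = 0.1/(0.0654×17.3) = 0.08838 K/W
R_copper = L/(kA) = 0.0033/(388×17.3) = 4.916×10^-7 K/W
R_outer film = 1/(h_o·A) = 1/(22.5×17.3) = 0.002569 K/W
R_total = 0.09607 K/W
Q = ΔT / R_total = 321 / 0.09607

Q ≈ 3340 W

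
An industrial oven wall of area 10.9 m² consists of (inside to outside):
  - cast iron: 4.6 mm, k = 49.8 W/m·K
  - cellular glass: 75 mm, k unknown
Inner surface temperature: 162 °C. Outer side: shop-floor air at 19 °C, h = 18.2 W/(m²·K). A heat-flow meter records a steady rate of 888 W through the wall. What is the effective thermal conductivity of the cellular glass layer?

Series thermal resistances:
R_cast iron = L/(kA) = 0.0046/(49.8×10.9) = 8.474×10^-6 K/W
R_outer film = 1/(h_o·A) = 1/(18.2×10.9) = 0.005041 K/W
Sum of known resistances R_other = 0.005049 K/W
Total R = ΔT/Q = 143/888 = 0.161 K/W
R_cellular glass = R_total − R_other = 0.156 K/W
k = L/(R·A) = 0.075/(0.156×10.9)

k ≈ 0.0441 W/(m·K)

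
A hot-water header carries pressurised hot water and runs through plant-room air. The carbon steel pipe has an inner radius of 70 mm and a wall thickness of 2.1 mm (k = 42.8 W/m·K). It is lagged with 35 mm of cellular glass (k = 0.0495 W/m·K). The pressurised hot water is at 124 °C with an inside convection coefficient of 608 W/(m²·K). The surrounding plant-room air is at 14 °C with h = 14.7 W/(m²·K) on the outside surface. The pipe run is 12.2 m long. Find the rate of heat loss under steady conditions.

Q ≈ 974 W

For a radial system each layer contributes R = ln(r_out/r_in)/(2πkL); films add R = 1/(hA).
R_inner film = 1/(h_i·2πr₁L) = 1/(608×2π×0.07×12.2) = 3.065×10^-4 K/W
R_carbon steel pipe wall = ln(72.1/70)/(2π×42.8×12.2) = 9.01×10^-6 K/W
R_cellular glass = ln(107.1/72.1)/(2π×0.0495×12.2) = 0.1043 K/W
R_outer film = 1/(h_o·2πr_oL) = 1/(14.7×2π×0.1071×12.2) = 0.008286 K/W
R_total = 0.1129 K/W
Q = ΔT/R_total = 110/0.1129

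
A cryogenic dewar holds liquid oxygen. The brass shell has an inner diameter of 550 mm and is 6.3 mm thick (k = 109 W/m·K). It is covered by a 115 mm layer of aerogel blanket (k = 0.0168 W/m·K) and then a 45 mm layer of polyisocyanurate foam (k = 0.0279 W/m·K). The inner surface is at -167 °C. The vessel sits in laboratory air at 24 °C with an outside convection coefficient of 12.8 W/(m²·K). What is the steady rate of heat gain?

Spherical conduction: R = (1/r_in − 1/r_out)/(4πk) per layer; series-sum.
R_brass shell = (1/0.275 − 1/0.2813)/(4π×109) = 5.946×10^-5 K/W
R_aerogel blanket = (1/0.2813 − 1/0.3963)/(4π×0.0168) = 4.886 K/W
R_polyisocyanurate foam = (1/0.3963 − 1/0.4413)/(4π×0.0279) = 0.7339 K/W
R_outer film = 1/(h·4πr_o²) = 1/(12.8×4π×0.4413²) = 0.03192 K/W
R_total = 5.652 K/W
Q = ΔT/R_total = 191/5.652

Q ≈ 33.8 W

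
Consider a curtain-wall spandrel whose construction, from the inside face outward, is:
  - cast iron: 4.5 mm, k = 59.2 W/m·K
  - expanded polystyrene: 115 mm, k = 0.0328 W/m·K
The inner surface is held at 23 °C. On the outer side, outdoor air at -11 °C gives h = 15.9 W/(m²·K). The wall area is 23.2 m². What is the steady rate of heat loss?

Model the wall as resistances in series:
R_cast iron = L/(kA) = 0.0045/(59.2×23.2) = 3.276×10^-6 K/W
R_expanded polystyrene = L/(kA) = 0.115/(0.0328×23.2) = 0.1511 K/W
R_outer film = 1/(h_o·A) = 1/(15.9×23.2) = 0.002711 K/W
R_total = 0.1538 K/W
Q = ΔT / R_total = 34 / 0.1538

Q ≈ 221 W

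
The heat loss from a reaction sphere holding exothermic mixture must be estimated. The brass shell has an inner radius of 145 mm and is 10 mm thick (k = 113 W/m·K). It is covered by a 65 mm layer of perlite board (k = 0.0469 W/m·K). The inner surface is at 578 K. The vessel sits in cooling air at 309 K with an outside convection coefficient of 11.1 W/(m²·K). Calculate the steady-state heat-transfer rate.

Each spherical layer contributes R = (1/r_i − 1/r_o)/(4πk):
R_brass shell = (1/0.145 − 1/0.155)/(4π×113) = 3.133×10^-4 K/W
R_perlite board = (1/0.155 − 1/0.22)/(4π×0.0469) = 3.234 K/W
R_outer film = 1/(h·4πr_o²) = 1/(11.1×4π×0.22²) = 0.1481 K/W
R_total = 3.383 K/W
Q = ΔT/R_total = 269/3.383

Q ≈ 79.5 W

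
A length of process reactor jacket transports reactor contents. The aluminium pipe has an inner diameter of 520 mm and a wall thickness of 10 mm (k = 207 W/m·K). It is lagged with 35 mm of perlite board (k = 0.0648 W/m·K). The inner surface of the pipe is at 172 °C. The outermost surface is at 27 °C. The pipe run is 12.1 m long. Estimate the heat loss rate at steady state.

Cylindrical conduction, so R = ln(r₂/r₁)/(2πkL) per layer, in series:
R_aluminium pipe wall = ln(270/260)/(2π×207×12.1) = 2.398×10^-6 K/W
R_perlite board = ln(305/270)/(2π×0.0648×12.1) = 0.02474 K/W
R_total = 0.02474 K/W
Q = ΔT/R_total = 145/0.02474

Q ≈ 5860 W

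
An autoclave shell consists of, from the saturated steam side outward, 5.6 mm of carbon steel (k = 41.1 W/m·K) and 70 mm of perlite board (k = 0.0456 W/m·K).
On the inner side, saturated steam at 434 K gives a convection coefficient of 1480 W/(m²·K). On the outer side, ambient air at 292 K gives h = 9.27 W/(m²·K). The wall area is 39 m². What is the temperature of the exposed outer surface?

T ≈ 301 K

Treating each layer as a thermal resistance in series:
R_inner film = 1/(h_i·A) = 1/(1480×39) = 1.733×10^-5 K/W
R_carbon steel = L/(kA) = 0.0056/(41.1×39) = 3.494×10^-6 K/W
R_perlite board = L/(kA) = 0.07/(0.0456×39) = 0.03936 K/W
R_outer film = 1/(h_o·A) = 1/(9.27×39) = 0.002766 K/W
R_total = 0.04215 K/W;  Q = ΔT/R_total = 142/0.04215 = 3369 W
T_interface = T_inner − Q·ΣR(inner→interface) = 434 − 3370×0.03938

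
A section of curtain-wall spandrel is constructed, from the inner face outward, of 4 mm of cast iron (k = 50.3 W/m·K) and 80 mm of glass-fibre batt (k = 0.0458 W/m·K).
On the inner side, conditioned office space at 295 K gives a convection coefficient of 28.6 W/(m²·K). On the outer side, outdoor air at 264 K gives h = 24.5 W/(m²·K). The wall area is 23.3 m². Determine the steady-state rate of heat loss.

Series thermal resistances:
R_inner film = 1/(h_i·A) = 1/(28.6×23.3) = 0.001501 K/W
R_cast iron = L/(kA) = 0.004/(50.3×23.3) = 3.413×10^-6 K/W
R_glass-fibre batt = L/(kA) = 0.08/(0.0458×23.3) = 0.07497 K/W
R_outer film = 1/(h_o·A) = 1/(24.5×23.3) = 0.001752 K/W
R_total = 0.07822 K/W
Q = ΔT / R_total = 31 / 0.07822

Q ≈ 396 W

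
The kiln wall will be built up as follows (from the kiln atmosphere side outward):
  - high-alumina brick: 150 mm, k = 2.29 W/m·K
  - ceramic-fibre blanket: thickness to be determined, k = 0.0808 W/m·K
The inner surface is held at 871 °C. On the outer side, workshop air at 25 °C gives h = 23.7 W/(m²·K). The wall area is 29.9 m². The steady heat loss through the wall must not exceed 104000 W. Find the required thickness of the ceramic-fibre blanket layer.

Series thermal resistances:
R_high-alumina brick = L/(kA) = 0.15/(2.29×29.9) = 0.002191 K/W
R_outer film = 1/(h_o·A) = 1/(23.7×29.9) = 0.001411 K/W
Sum of the known resistances R_other = 0.003602 K/W
Required total resistance R_tot = ΔT/Q_allow = 846/104000 = 0.008135 K/W
R_ceramic-fibre blanket = R_tot − R_other = 0.004533 K/W
L = R·k·A = 0.004533×0.0808×29.9

L ≈ 11 mm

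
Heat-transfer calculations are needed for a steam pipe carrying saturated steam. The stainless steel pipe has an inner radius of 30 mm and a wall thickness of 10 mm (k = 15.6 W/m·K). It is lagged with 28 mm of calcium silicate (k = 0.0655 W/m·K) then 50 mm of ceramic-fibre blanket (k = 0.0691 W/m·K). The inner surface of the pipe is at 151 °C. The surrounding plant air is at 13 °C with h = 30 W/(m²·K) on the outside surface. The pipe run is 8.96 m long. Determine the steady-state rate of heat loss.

For a radial system each layer contributes R = ln(r_out/r_in)/(2πkL); films add R = 1/(hA).
R_stainless steel pipe wall = ln(40/30)/(2π×15.6×8.96) = 3.276×10^-4 K/W
R_calcium silicate = ln(68/40)/(2π×0.0655×8.96) = 0.1439 K/W
R_ceramic-fibre blanket = ln(118/68)/(2π×0.0691×8.96) = 0.1417 K/W
R_outer film = 1/(h_o·2πr_oL) = 1/(30×2π×0.118×8.96) = 0.005018 K/W
R_total = 0.2909 K/W
Q = ΔT/R_total = 138/0.2909

Q ≈ 474 W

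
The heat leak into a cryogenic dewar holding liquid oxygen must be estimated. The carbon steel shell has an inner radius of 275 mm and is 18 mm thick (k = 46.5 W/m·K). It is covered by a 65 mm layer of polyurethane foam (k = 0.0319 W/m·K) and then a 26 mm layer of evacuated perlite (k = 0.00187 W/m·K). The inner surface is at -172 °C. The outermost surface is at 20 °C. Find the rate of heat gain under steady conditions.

Q ≈ 20 W

Radial (spherical) resistances in series:
R_carbon steel shell = (1/0.275 − 1/0.293)/(4π×46.5) = 3.823×10^-4 K/W
R_polyurethane foam = (1/0.293 − 1/0.358)/(4π×0.0319) = 1.546 K/W
R_evacuated perlite = (1/0.358 − 1/0.384)/(4π×0.00187) = 8.048 K/W
R_total = 9.595 K/W
Q = ΔT/R_total = 192/9.595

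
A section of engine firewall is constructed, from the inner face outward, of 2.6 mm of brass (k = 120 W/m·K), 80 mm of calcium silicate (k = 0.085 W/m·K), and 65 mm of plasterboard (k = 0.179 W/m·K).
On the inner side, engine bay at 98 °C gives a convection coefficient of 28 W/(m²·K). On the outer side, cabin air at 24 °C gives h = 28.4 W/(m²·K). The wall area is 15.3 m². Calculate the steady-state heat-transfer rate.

Thermal resistances in series:
R_inner film = 1/(h_i·A) = 1/(28×15.3) = 0.002334 K/W
R_brass = L/(kA) = 0.0026/(120×15.3) = 1.416×10^-6 K/W
R_calcium silicate = L/(kA) = 0.08/(0.085×15.3) = 0.06151 K/W
R_plasterboard = L/(kA) = 0.065/(0.179×15.3) = 0.02373 K/W
R_outer film = 1/(h_o·A) = 1/(28.4×15.3) = 0.002301 K/W
R_total = 0.08989 K/W
Q = ΔT / R_total = 74 / 0.08989

Q ≈ 823 W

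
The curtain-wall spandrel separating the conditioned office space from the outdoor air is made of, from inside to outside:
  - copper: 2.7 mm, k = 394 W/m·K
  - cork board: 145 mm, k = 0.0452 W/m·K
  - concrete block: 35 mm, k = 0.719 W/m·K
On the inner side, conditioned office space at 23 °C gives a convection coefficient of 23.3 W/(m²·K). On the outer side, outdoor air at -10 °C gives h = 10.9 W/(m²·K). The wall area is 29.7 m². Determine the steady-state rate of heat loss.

Series thermal resistances:
R_inner film = 1/(h_i·A) = 1/(23.3×29.7) = 0.001445 K/W
R_copper = L/(kA) = 0.0027/(394×29.7) = 2.307×10^-7 K/W
R_cork board = L/(kA) = 0.145/(0.0452×29.7) = 0.108 K/W
R_concrete block = L/(kA) = 0.035/(0.719×29.7) = 0.001639 K/W
R_outer film = 1/(h_o·A) = 1/(10.9×29.7) = 0.003089 K/W
R_total = 0.1142 K/W
Q = ΔT / R_total = 33 / 0.1142

Q ≈ 289 W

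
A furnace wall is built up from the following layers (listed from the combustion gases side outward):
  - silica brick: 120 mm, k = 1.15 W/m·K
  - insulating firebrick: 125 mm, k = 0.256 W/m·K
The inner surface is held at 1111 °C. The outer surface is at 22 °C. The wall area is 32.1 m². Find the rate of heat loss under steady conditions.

Model the wall as resistances in series:
R_silica brick = L/(kA) = 0.12/(1.15×32.1) = 0.003251 K/W
R_insulating firebrick = L/(kA) = 0.125/(0.256×32.1) = 0.01521 K/W
R_total = 0.01846 K/W
Q = ΔT / R_total = 1089 / 0.01846

Q ≈ 59000 W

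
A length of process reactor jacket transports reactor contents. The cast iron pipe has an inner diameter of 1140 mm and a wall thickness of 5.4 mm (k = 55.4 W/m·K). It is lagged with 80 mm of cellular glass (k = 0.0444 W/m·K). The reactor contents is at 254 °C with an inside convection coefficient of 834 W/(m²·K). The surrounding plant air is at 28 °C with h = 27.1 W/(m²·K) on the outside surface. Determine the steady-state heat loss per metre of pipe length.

Cylindrical conduction, so R = ln(r₂/r₁)/(2πkL) per layer, in series:
R_inner film = 1/(h_i·2πr₁L) = 1/(834×2π×0.57×1) = 3.348×10^-4 K/W
R_cast iron pipe wall = ln(575.4/570)/(2π×55.4×1) = 2.709×10^-5 K/W
R_cellular glass = ln(655.4/575.4)/(2π×0.0444×1) = 0.4666 K/W
R_outer film = 1/(h_o·2πr_oL) = 1/(27.1×2π×0.6554×1) = 0.008961 K/W
R_total = 0.476 K/W
Q = ΔT/R_total = 226/0.476

q′ ≈ 475 W/m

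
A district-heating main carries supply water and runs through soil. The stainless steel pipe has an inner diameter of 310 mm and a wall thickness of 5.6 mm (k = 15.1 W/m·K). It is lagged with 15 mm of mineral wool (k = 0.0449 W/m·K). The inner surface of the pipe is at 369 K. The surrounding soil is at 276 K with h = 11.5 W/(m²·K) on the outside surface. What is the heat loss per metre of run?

Cylindrical conduction, so R = ln(r₂/r₁)/(2πkL) per layer, in series:
R_stainless steel pipe wall = ln(160.6/155)/(2π×15.1×1) = 3.741×10^-4 K/W
R_mineral wool = ln(175.6/160.6)/(2π×0.0449×1) = 0.3165 K/W
R_outer film = 1/(h_o·2πr_oL) = 1/(11.5×2π×0.1756×1) = 0.07881 K/W
R_total = 0.3957 K/W
Q = ΔT/R_total = 93/0.3957

q′ ≈ 235 W/m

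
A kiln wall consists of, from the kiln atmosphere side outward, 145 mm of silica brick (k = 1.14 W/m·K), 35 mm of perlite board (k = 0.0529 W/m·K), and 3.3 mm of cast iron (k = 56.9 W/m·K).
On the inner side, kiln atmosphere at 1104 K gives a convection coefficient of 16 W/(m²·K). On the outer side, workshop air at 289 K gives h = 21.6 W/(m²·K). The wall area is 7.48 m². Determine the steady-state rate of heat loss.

Q ≈ 6790 W

Treating each layer as a thermal resistance in series:
R_inner film = 1/(h_i·A) = 1/(16×7.48) = 0.008356 K/W
R_silica brick = L/(kA) = 0.145/(1.14×7.48) = 0.017 K/W
R_perlite board = L/(kA) = 0.035/(0.0529×7.48) = 0.08845 K/W
R_cast iron = L/(kA) = 0.0033/(56.9×7.48) = 7.754×10^-6 K/W
R_outer film = 1/(h_o·A) = 1/(21.6×7.48) = 0.006189 K/W
R_total = 0.12 K/W
Q = ΔT / R_total = 815 / 0.12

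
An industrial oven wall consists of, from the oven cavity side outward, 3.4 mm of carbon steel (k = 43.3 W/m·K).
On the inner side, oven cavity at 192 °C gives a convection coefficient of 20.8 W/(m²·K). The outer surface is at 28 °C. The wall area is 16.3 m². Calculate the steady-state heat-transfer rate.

Model the wall as resistances in series:
R_inner film = 1/(h_i·A) = 1/(20.8×16.3) = 0.00295 K/W
R_carbon steel = L/(kA) = 0.0034/(43.3×16.3) = 4.817×10^-6 K/W
R_total = 0.002954 K/W
Q = ΔT / R_total = 164 / 0.002954

Q ≈ 55500 W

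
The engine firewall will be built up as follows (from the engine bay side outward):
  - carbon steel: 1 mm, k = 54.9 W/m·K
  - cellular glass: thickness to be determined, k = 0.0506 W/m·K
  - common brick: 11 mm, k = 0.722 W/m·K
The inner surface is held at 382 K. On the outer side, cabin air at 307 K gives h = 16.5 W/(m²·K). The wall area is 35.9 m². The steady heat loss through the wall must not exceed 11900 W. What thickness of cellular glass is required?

L ≈ 7.61 mm

Series thermal resistances:
R_carbon steel = L/(kA) = 0.001/(54.9×35.9) = 5.074×10^-7 K/W
R_common brick = L/(kA) = 0.011/(0.722×35.9) = 4.244×10^-4 K/W
R_outer film = 1/(h_o·A) = 1/(16.5×35.9) = 0.001688 K/W
Sum of the known resistances R_other = 0.002113 K/W
Required total resistance R_tot = ΔT/Q_allow = 75/11900 = 0.006303 K/W
R_cellular glass = R_tot − R_other = 0.004189 K/W
L = R·k·A = 0.004189×0.0506×35.9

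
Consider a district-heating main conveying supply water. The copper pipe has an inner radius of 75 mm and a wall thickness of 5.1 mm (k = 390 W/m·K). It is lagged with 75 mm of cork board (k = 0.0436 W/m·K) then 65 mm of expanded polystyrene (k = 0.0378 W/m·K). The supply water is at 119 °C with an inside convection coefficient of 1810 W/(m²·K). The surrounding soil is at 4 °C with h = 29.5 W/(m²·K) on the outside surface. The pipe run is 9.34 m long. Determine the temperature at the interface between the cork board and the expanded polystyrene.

T ≈ 48 °C

For a radial system each layer contributes R = ln(r_out/r_in)/(2πkL); films add R = 1/(hA).
R_inner film = 1/(h_i·2πr₁L) = 1/(1810×2π×0.075×9.34) = 1.255×10^-4 K/W
R_copper pipe wall = ln(80.1/75)/(2π×390×9.34) = 2.874×10^-6 K/W
R_cork board = ln(155.1/80.1)/(2π×0.0436×9.34) = 0.2583 K/W
R_expanded polystyrene = ln(220.1/155.1)/(2π×0.0378×9.34) = 0.1578 K/W
R_outer film = 1/(h_o·2πr_oL) = 1/(29.5×2π×0.2201×9.34) = 0.002624 K/W
R_total = 0.4188 K/W
Q = ΔT/R_total = 115/0.4188
Q = 275 W
T_interface = T_inner − Q·ΣR(inner→interface) = 119 − 275×0.2584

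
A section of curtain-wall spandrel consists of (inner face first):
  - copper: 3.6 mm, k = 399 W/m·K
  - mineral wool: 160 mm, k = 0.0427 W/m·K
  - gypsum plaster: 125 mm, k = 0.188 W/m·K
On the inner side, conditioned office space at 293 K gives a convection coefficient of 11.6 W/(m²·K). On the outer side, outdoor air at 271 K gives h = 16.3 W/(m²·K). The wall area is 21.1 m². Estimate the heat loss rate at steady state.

Q ≈ 102 W

Model the wall as resistances in series:
R_inner film = 1/(h_i·A) = 1/(11.6×21.1) = 0.004086 K/W
R_copper = L/(kA) = 0.0036/(399×21.1) = 4.276×10^-7 K/W
R_mineral wool = L/(kA) = 0.16/(0.0427×21.1) = 0.1776 K/W
R_gypsum plaster = L/(kA) = 0.125/(0.188×21.1) = 0.03151 K/W
R_outer film = 1/(h_o·A) = 1/(16.3×21.1) = 0.002908 K/W
R_total = 0.2161 K/W
Q = ΔT / R_total = 22 / 0.2161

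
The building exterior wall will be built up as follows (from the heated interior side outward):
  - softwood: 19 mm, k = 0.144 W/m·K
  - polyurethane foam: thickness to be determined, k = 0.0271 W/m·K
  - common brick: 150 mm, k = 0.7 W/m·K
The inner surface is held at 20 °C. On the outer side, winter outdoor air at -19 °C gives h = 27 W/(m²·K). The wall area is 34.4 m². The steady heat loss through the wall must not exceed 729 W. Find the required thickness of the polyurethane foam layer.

Treating each layer as a thermal resistance in series:
R_softwood = L/(kA) = 0.019/(0.144×34.4) = 0.003836 K/W
R_common brick = L/(kA) = 0.15/(0.7×34.4) = 0.006229 K/W
R_outer film = 1/(h_o·A) = 1/(27×34.4) = 0.001077 K/W
Sum of the known resistances R_other = 0.01114 K/W
Required total resistance R_tot = ΔT/Q_allow = 39/729 = 0.0535 K/W
R_polyurethane foam = R_tot − R_other = 0.04236 K/W
L = R·k·A = 0.04236×0.0271×34.4

L ≈ 39.5 mm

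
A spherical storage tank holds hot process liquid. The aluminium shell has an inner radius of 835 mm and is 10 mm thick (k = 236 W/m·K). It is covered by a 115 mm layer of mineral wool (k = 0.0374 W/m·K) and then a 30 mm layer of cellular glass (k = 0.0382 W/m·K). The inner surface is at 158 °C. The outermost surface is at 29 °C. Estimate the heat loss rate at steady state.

Each spherical layer contributes R = (1/r_i − 1/r_o)/(4πk):
R_aluminium shell = (1/0.835 − 1/0.845)/(4π×236) = 4.779×10^-6 K/W
R_mineral wool = (1/0.845 − 1/0.96)/(4π×0.0374) = 0.3016 K/W
R_cellular glass = (1/0.96 − 1/0.99)/(4π×0.0382) = 0.06576 K/W
R_total = 0.3674 K/W
Q = ΔT/R_total = 129/0.3674

Q ≈ 351 W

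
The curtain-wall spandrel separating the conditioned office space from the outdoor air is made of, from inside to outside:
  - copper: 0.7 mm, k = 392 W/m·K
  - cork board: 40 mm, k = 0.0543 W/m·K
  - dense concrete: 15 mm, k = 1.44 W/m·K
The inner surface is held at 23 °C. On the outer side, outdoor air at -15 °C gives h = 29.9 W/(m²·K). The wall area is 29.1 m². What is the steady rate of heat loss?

Q ≈ 1420 W

Thermal resistances in series:
R_copper = L/(kA) = 0.0007/(392×29.1) = 6.136×10^-8 K/W
R_cork board = L/(kA) = 0.04/(0.0543×29.1) = 0.02531 K/W
R_dense concrete = L/(kA) = 0.015/(1.44×29.1) = 3.58×10^-4 K/W
R_outer film = 1/(h_o·A) = 1/(29.9×29.1) = 0.001149 K/W
R_total = 0.02682 K/W
Q = ΔT / R_total = 38 / 0.02682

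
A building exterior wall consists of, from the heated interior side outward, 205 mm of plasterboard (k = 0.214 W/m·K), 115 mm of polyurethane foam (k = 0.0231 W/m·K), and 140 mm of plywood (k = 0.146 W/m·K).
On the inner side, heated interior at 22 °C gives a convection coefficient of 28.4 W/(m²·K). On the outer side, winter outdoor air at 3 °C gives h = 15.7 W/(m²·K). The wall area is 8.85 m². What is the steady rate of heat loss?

Q ≈ 24 W

Model the wall as resistances in series:
R_inner film = 1/(h_i·A) = 1/(28.4×8.85) = 0.003979 K/W
R_plasterboard = L/(kA) = 0.205/(0.214×8.85) = 0.1082 K/W
R_polyurethane foam = L/(kA) = 0.115/(0.0231×8.85) = 0.5625 K/W
R_plywood = L/(kA) = 0.14/(0.146×8.85) = 0.1084 K/W
R_outer film = 1/(h_o·A) = 1/(15.7×8.85) = 0.007197 K/W
R_total = 0.7903 K/W
Q = ΔT / R_total = 19 / 0.7903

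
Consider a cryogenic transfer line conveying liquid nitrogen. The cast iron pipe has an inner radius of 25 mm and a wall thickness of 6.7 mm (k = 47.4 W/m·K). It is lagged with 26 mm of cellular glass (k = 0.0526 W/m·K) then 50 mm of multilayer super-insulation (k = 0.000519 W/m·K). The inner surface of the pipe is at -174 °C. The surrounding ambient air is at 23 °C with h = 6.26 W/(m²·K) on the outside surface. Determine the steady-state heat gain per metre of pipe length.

q′ ≈ 1.02 W/m

Per-layer cylindrical resistances, series-summed:
R_cast iron pipe wall = ln(31.7/25)/(2π×47.4×1) = 7.973×10^-4 K/W
R_cellular glass = ln(57.7/31.7)/(2π×0.0526×1) = 1.812 K/W
R_multilayer super-insulation = ln(107.7/57.7)/(2π×0.000519×1) = 191.4 K/W
R_outer film = 1/(h_o·2πr_oL) = 1/(6.26×2π×0.1077×1) = 0.2361 K/W
R_total = 193.4 K/W
Q = ΔT/R_total = 197/193.4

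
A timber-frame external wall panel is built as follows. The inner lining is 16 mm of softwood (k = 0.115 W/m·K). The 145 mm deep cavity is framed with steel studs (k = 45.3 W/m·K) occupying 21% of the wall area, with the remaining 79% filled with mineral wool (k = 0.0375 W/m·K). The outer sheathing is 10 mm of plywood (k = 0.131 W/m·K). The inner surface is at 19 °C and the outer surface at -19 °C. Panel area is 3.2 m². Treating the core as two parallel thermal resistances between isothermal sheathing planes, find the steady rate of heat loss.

Q ≈ 527 W

Sheathing layers in series; stud and cavity paths in parallel between them.
R_inner = 0.016/(0.115×3.2) = 0.04348 K/W
R_stud  = 0.145/(45.3×0.21×3.2) = 0.004763 K/W
R_cav   = 0.145/(0.0375×0.79×3.2) = 1.53 K/W
1/R_core = 1/R_stud + 1/R_cav → R_core = 0.004748 K/W
R_outer = 0.01/(0.131×3.2) = 0.02385 K/W
R_total = 0.07208 K/W
Q = ΔT/R_total = 38/0.07208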